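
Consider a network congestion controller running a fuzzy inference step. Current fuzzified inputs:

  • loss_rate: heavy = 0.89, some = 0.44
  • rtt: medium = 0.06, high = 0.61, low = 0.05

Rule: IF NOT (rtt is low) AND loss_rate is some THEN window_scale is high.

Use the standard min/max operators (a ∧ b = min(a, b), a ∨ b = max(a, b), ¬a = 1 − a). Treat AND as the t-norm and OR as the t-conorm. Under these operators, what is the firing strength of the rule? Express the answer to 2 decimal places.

firing strength: ¬low=1−0.05=0.95, some=0.44; AND[min(a, b)] → w = 0.44

0.44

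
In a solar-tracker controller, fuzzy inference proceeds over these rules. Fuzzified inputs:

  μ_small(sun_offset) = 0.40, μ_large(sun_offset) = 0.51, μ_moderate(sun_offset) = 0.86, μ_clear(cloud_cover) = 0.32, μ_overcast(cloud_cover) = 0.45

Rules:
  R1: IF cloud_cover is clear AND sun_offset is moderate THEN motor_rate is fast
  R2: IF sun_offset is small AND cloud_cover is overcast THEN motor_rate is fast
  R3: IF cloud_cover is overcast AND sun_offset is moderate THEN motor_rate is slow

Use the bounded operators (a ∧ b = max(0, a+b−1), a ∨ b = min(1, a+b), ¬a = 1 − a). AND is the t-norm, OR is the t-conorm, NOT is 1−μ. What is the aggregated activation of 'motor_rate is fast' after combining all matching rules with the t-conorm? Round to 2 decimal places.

0.18

R1: clear=0.32, moderate=0.86; AND[max(0, a+b−1)] → w = 0.18
R2: small=0.40, overcast=0.45; AND[max(0, a+b−1)] → w = 0.00
R3: overcast=0.45, moderate=0.86; AND[max(0, a+b−1)] → w = 0.31
Rules with consequent 'fast': {R1, R2} → strengths 0.18, 0.00
Aggregate via t-conorm [min(1, a+b)]: 0.18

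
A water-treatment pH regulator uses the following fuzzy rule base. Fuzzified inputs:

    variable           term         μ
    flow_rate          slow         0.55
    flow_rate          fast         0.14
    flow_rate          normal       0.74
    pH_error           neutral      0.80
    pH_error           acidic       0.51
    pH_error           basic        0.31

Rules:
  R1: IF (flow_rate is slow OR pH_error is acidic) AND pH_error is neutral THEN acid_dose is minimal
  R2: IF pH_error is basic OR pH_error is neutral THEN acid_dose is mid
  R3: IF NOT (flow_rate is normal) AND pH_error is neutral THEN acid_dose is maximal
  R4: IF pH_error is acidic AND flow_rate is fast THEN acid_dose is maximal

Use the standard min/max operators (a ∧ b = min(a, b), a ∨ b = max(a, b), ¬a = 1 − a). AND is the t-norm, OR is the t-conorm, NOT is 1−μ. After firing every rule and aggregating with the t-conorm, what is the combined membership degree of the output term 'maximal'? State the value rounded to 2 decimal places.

0.26

R1: (slow=0.55 OR acidic=0.51) = 0.55; AND[min(a, b)] with neutral=0.80 → w = 0.55
R2: basic=0.31, neutral=0.80; OR[max(a, b)] → w = 0.80
R3: ¬normal=1−0.74=0.26, neutral=0.80; AND[min(a, b)] → w = 0.26
R4: acidic=0.51, fast=0.14; AND[min(a, b)] → w = 0.14
Rules with consequent 'maximal': {R3, R4} → strengths 0.26, 0.14
Aggregate via t-conorm [max(a, b)]: 0.26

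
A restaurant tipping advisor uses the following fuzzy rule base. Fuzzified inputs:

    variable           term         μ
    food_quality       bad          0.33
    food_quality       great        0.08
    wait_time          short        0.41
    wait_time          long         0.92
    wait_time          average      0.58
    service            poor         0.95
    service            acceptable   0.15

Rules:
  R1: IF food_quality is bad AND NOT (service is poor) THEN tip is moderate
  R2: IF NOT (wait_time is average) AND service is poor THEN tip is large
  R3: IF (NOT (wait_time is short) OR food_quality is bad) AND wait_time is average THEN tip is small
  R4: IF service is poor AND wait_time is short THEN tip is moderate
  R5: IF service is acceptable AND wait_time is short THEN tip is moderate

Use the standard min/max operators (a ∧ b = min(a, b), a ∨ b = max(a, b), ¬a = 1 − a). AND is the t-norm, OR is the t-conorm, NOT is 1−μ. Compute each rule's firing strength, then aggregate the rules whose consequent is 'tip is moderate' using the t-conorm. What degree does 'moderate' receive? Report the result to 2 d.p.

R1: bad=0.33, ¬poor=1−0.95=0.05; AND[min(a, b)] → w = 0.05
R2: ¬average=1−0.58=0.42, poor=0.95; AND[min(a, b)] → w = 0.42
R3: (¬short=1−0.41=0.59 OR bad=0.33) = 0.59; AND[min(a, b)] with average=0.58 → w = 0.58
R4: poor=0.95, short=0.41; AND[min(a, b)] → w = 0.41
R5: acceptable=0.15, short=0.41; AND[min(a, b)] → w = 0.15
Rules with consequent 'moderate': {R1, R4, R5} → strengths 0.05, 0.41, 0.15
Aggregate via t-conorm [max(a, b)]: 0.41

0.41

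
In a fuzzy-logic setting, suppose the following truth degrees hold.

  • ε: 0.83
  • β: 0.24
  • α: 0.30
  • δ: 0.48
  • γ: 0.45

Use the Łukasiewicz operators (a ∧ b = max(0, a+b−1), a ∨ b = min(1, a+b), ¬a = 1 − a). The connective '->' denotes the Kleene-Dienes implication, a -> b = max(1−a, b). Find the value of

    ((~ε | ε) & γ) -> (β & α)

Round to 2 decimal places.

~ε = 1 − 0.83 = 0.17
~ε | ε = min(1, a+b) on (0.17, 0.83) = 1.00
(~ε | ε) & γ = max(0, a+b−1) on (1.00, 0.45) = 0.45
β & α = max(0, a+b−1) on (0.24, 0.30) = 0.00
((~ε | ε) & γ) -> (β & α)  [Kleene-Dienes: max(1−a, b)] with a=0.45, b=0.00 → 0.55

0.55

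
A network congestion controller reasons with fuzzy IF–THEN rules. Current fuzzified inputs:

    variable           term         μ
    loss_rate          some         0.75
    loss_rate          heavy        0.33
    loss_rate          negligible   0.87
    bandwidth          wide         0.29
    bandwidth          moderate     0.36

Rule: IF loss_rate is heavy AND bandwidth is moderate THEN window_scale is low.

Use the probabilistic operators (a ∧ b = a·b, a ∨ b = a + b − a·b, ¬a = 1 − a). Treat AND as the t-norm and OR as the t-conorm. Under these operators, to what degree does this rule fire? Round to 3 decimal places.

firing strength: heavy=0.33, moderate=0.36; AND[a·b] → w = 0.1188

0.119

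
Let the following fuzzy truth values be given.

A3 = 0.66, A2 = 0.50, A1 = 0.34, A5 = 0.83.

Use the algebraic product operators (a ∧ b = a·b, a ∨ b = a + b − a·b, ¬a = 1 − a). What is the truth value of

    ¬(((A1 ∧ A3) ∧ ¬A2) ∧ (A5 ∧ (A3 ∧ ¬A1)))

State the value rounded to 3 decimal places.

0.959

A1 ∧ A3 = a·b on (0.3400, 0.6600) = 0.2244
¬A2 = 1 − 0.5000 = 0.5000
(A1 ∧ A3) ∧ ¬A2 = a·b on (0.2244, 0.5000) = 0.1122
¬A1 = 1 − 0.3400 = 0.6600
A3 ∧ ¬A1 = a·b on (0.6600, 0.6600) = 0.4356
A5 ∧ (A3 ∧ ¬A1) = a·b on (0.8300, 0.4356) = 0.3615
((A1 ∧ A3) ∧ ¬A2) ∧ (A5 ∧ (A3 ∧ ¬A1)) = a·b on (0.1122, 0.3615) = 0.0406
¬(((A1 ∧ A3) ∧ ¬A2) ∧ (A5 ∧ (A3 ∧ ¬A1))) = 1 − 0.0406 = 0.9594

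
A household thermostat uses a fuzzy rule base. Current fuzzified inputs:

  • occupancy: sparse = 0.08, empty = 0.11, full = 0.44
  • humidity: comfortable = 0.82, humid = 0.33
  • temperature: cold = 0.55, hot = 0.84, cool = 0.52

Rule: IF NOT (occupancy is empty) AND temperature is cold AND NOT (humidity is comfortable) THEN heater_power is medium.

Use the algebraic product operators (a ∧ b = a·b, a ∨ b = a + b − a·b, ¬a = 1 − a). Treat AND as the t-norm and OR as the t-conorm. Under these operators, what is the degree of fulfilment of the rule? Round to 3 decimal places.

0.088

firing strength: ¬empty=1−0.11=0.89, cold=0.55, ¬comfortable=1−0.82=0.18; AND[a·b] → w = 0.0881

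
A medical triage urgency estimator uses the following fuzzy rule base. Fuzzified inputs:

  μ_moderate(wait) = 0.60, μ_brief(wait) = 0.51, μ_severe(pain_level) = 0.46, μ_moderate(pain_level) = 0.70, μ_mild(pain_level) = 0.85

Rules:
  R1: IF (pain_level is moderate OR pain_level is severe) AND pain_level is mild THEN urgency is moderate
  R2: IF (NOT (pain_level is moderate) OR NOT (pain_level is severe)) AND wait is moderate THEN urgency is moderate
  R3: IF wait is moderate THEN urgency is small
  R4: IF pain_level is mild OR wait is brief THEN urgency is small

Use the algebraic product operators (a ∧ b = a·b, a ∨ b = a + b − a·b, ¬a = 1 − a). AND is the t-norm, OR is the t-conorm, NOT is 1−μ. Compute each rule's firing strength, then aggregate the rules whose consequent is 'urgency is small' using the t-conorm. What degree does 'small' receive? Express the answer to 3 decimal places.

R1: (moderate=0.70 OR severe=0.46) = 0.8380; AND[a·b] with mild=0.85 → w = 0.7123
R2: (¬moderate=1−0.70=0.30 OR ¬severe=1−0.46=0.54) = 0.6780; AND[a·b] with moderate=0.60 → w = 0.4068
R3: moderate=0.60 → w = 0.6000
R4: mild=0.85, brief=0.51; OR[a + b − a·b] → w = 0.9265
Rules with consequent 'small': {R3, R4} → strengths 0.6000, 0.9265
Aggregate via t-conorm [a + b − a·b]: 0.9706

0.971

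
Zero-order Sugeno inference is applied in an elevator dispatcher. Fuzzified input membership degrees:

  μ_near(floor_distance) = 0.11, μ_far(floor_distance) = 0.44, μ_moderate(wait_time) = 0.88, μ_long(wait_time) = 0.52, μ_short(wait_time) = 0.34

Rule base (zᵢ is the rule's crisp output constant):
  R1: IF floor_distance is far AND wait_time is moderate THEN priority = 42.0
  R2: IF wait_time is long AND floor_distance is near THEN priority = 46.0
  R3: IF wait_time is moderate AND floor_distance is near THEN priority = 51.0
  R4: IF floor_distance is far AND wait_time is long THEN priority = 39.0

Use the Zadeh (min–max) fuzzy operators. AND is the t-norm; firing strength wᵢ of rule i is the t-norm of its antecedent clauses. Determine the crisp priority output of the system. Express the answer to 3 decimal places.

42.100

R1 (z=42.0): far=0.44, moderate=0.88; AND[min(a, b)] → w = 0.44
R2 (z=46.0): long=0.52, near=0.11; AND[min(a, b)] → w = 0.11
R3 (z=51.0): moderate=0.88, near=0.11; AND[min(a, b)] → w = 0.11
R4 (z=39.0): far=0.44, long=0.52; AND[min(a, b)] → w = 0.44
Weighted average = (0.44·42.0 + 0.11·46.0 + 0.11·51.0 + 0.44·39.0) / (0.44 + 0.11 + 0.11 + 0.44)
  = 46.3100 / 1.1000 = 42.100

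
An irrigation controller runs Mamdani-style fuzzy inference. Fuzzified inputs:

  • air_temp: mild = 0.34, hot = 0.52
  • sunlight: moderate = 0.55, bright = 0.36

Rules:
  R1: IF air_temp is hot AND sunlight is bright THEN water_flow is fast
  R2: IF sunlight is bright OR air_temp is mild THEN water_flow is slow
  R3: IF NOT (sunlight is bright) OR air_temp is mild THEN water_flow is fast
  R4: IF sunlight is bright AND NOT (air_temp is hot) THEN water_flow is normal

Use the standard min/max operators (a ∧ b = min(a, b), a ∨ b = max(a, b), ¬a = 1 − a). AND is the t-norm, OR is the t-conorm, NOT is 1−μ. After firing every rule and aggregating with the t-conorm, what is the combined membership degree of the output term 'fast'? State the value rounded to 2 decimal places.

R1: hot=0.52, bright=0.36; AND[min(a, b)] → w = 0.36
R2: bright=0.36, mild=0.34; OR[max(a, b)] → w = 0.36
R3: ¬bright=1−0.36=0.64, mild=0.34; OR[max(a, b)] → w = 0.64
R4: bright=0.36, ¬hot=1−0.52=0.48; AND[min(a, b)] → w = 0.36
Rules with consequent 'fast': {R1, R3} → strengths 0.36, 0.64
Aggregate via t-conorm [max(a, b)]: 0.64

0.64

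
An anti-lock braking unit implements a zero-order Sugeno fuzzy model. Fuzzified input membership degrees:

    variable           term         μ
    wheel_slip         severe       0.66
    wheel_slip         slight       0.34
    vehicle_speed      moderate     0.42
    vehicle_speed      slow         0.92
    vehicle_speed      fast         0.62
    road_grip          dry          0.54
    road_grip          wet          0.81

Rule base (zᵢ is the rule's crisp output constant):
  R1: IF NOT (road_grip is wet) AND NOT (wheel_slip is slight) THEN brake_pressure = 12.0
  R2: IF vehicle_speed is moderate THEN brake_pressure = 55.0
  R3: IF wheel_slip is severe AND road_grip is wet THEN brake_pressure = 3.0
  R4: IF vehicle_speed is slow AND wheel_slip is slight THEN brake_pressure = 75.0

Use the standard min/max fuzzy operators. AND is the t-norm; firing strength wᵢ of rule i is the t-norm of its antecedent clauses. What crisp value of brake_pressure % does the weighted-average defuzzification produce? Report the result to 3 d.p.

32.832

R1 (z=12.0): ¬wet=1−0.81=0.19, ¬slight=1−0.34=0.66; AND[min(a, b)] → w = 0.19
R2 (z=55.0): moderate=0.42 → w = 0.42
R3 (z=3.0): severe=0.66, wet=0.81; AND[min(a, b)] → w = 0.66
R4 (z=75.0): slow=0.92, slight=0.34; AND[min(a, b)] → w = 0.34
Weighted average = (0.19·12.0 + 0.42·55.0 + 0.66·3.0 + 0.34·75.0) / (0.19 + 0.42 + 0.66 + 0.34)
  = 52.8600 / 1.6100 = 32.832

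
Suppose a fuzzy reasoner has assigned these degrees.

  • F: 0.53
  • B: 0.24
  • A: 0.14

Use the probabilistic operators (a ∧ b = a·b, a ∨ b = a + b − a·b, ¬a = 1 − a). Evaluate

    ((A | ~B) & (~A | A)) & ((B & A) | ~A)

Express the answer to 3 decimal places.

0.604

~B = 1 − 0.2400 = 0.7600
A | ~B = a + b − a·b on (0.1400, 0.7600) = 0.7936
~A = 1 − 0.1400 = 0.8600
~A | A = a + b − a·b on (0.8600, 0.1400) = 0.8796
(A | ~B) & (~A | A) = a·b on (0.7936, 0.8796) = 0.6981
B & A = a·b on (0.2400, 0.1400) = 0.0336
~A = 1 − 0.1400 = 0.8600
(B & A) | ~A = a + b − a·b on (0.0336, 0.8600) = 0.8647
((A | ~B) & (~A | A)) & ((B & A) | ~A) = a·b on (0.6981, 0.8647) = 0.6036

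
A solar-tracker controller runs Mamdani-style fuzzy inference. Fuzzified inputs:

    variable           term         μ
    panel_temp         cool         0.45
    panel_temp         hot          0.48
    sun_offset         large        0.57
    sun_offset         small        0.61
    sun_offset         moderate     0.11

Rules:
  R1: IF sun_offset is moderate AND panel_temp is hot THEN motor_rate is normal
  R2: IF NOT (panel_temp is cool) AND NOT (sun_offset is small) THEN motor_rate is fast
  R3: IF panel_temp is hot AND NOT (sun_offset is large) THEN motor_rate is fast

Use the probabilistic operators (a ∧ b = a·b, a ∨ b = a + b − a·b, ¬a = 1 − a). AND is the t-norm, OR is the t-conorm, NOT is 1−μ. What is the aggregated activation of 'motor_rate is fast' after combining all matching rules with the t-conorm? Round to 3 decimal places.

R1: moderate=0.11, hot=0.48; AND[a·b] → w = 0.0528
R2: ¬cool=1−0.45=0.55, ¬small=1−0.61=0.39; AND[a·b] → w = 0.2145
R3: hot=0.48, ¬large=1−0.57=0.43; AND[a·b] → w = 0.2064
Rules with consequent 'fast': {R2, R3} → strengths 0.2145, 0.2064
Aggregate via t-conorm [a + b − a·b]: 0.3766

0.377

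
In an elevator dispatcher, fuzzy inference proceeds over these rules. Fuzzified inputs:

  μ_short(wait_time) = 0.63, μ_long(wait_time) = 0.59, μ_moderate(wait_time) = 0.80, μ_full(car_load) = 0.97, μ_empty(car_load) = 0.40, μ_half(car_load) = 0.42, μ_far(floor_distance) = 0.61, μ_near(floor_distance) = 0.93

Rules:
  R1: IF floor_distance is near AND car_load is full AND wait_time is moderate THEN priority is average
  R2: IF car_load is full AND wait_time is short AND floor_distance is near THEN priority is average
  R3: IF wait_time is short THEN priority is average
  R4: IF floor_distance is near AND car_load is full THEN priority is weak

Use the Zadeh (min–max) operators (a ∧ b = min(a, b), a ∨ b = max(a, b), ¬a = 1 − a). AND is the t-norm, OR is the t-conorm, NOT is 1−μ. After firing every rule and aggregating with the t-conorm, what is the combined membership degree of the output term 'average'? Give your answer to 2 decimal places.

R1: near=0.93, full=0.97, moderate=0.80; AND[min(a, b)] → w = 0.80
R2: full=0.97, short=0.63, near=0.93; AND[min(a, b)] → w = 0.63
R3: short=0.63 → w = 0.63
R4: near=0.93, full=0.97; AND[min(a, b)] → w = 0.93
Rules with consequent 'average': {R1, R2, R3} → strengths 0.80, 0.63, 0.63
Aggregate via t-conorm [max(a, b)]: 0.80

0.80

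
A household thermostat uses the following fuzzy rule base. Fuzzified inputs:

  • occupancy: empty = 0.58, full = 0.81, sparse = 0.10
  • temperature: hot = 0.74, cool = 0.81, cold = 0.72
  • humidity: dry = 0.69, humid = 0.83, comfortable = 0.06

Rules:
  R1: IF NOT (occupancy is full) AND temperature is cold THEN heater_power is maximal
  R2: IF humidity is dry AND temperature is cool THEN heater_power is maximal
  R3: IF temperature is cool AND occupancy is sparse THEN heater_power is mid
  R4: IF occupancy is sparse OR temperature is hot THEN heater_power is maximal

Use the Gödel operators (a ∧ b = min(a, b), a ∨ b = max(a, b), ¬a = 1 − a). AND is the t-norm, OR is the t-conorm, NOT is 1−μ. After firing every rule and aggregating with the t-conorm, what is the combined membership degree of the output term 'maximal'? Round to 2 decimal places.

R1: ¬full=1−0.81=0.19, cold=0.72; AND[min(a, b)] → w = 0.19
R2: dry=0.69, cool=0.81; AND[min(a, b)] → w = 0.69
R3: cool=0.81, sparse=0.10; AND[min(a, b)] → w = 0.10
R4: sparse=0.10, hot=0.74; OR[max(a, b)] → w = 0.74
Rules with consequent 'maximal': {R1, R2, R4} → strengths 0.19, 0.69, 0.74
Aggregate via t-conorm [max(a, b)]: 0.74

0.74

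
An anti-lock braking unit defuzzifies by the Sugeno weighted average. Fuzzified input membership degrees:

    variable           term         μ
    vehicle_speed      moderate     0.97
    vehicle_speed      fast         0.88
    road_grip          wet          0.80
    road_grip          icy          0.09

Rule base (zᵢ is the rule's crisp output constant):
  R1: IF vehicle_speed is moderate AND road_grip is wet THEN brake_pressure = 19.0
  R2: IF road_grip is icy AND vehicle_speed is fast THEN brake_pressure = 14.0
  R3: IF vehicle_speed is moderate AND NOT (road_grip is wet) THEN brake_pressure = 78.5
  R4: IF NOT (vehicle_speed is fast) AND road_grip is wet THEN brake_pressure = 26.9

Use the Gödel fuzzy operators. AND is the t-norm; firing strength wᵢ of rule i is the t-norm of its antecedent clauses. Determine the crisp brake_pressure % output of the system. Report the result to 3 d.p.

R1 (z=19.0): moderate=0.97, wet=0.80; AND[min(a, b)] → w = 0.80
R2 (z=14.0): icy=0.09, fast=0.88; AND[min(a, b)] → w = 0.09
R3 (z=78.5): moderate=0.97, ¬wet=1−0.80=0.20; AND[min(a, b)] → w = 0.20
R4 (z=26.9): ¬fast=1−0.88=0.12, wet=0.80; AND[min(a, b)] → w = 0.12
Weighted average = (0.80·19.0 + 0.09·14.0 + 0.20·78.5 + 0.12·26.9) / (0.80 + 0.09 + 0.20 + 0.12)
  = 35.3880 / 1.2100 = 29.246

29.246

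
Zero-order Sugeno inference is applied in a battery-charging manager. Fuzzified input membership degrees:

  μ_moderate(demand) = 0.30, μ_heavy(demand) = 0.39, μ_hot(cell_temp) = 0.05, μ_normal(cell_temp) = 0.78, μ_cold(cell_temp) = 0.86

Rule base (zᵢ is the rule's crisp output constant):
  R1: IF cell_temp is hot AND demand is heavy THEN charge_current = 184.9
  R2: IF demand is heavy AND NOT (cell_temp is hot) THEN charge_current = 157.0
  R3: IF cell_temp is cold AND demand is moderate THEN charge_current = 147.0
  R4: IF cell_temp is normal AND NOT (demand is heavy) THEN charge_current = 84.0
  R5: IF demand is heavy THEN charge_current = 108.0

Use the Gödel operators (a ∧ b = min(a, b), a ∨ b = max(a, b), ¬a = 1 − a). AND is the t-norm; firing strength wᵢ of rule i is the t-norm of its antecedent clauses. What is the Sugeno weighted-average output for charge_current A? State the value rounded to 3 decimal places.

R1 (z=184.9): hot=0.05, heavy=0.39; AND[min(a, b)] → w = 0.05
R2 (z=157.0): heavy=0.39, ¬hot=1−0.05=0.95; AND[min(a, b)] → w = 0.39
R3 (z=147.0): cold=0.86, moderate=0.30; AND[min(a, b)] → w = 0.30
R4 (z=84.0): normal=0.78, ¬heavy=1−0.39=0.61; AND[min(a, b)] → w = 0.61
R5 (z=108.0): heavy=0.39 → w = 0.39
Weighted average = (0.05·184.9 + 0.39·157.0 + 0.30·147.0 + 0.61·84.0 + 0.39·108.0) / (0.05 + 0.39 + 0.30 + 0.61 + 0.39)
  = 207.9350 / 1.7400 = 119.503

119.503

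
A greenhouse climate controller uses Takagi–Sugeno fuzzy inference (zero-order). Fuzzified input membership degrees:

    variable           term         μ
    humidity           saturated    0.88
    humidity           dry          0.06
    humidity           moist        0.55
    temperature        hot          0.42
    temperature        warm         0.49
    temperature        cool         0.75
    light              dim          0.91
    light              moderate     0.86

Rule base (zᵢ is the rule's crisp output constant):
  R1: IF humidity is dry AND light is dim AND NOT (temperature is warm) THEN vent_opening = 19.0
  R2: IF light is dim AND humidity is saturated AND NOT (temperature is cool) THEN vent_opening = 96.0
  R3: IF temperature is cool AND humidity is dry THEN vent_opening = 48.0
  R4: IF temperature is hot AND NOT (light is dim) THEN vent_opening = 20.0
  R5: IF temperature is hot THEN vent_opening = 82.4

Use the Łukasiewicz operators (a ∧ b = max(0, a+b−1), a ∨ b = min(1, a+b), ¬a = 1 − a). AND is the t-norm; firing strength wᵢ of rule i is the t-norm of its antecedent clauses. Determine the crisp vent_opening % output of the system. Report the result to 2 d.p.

83.58

R1 (z=19.0): dry=0.06, dim=0.91, ¬warm=1−0.49=0.51; AND[max(0, a+b−1)] → w = 0.00
R2 (z=96.0): dim=0.91, saturated=0.88, ¬cool=1−0.75=0.25; AND[max(0, a+b−1)] → w = 0.04
R3 (z=48.0): cool=0.75, dry=0.06; AND[max(0, a+b−1)] → w = 0.00
R4 (z=20.0): hot=0.42, ¬dim=1−0.91=0.09; AND[max(0, a+b−1)] → w = 0.00
R5 (z=82.4): hot=0.42 → w = 0.42
Weighted average = (0.00·19.0 + 0.04·96.0 + 0.00·48.0 + 0.00·20.0 + 0.42·82.4) / (0.00 + 0.04 + 0.00 + 0.00 + 0.42)
  = 38.4480 / 0.4600 = 83.58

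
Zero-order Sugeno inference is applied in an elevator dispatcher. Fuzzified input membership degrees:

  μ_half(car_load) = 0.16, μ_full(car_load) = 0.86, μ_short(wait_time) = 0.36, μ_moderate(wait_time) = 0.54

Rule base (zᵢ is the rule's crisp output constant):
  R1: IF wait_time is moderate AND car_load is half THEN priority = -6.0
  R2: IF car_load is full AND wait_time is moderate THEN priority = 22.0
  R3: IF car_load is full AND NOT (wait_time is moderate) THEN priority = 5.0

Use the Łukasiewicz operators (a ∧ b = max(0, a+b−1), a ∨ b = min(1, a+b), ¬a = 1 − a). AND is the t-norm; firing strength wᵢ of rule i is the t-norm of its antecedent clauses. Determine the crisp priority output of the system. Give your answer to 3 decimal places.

R1 (z=-6.0): moderate=0.54, half=0.16; AND[max(0, a+b−1)] → w = 0.00
R2 (z=22.0): full=0.86, moderate=0.54; AND[max(0, a+b−1)] → w = 0.40
R3 (z=5.0): full=0.86, ¬moderate=1−0.54=0.46; AND[max(0, a+b−1)] → w = 0.32
Weighted average = (0.00·-6.0 + 0.40·22.0 + 0.32·5.0) / (0.00 + 0.40 + 0.32)
  = 10.4000 / 0.7200 = 14.444

14.444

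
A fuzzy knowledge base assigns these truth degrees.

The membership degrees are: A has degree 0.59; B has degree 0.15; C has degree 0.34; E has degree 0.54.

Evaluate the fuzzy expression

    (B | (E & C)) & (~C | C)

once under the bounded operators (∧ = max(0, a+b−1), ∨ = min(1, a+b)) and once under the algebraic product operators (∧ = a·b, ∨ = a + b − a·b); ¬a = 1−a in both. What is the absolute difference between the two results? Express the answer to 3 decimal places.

0.087

Under bounded:
  E & C = max(0, a+b−1) on (0.54, 0.34) = 0.00
  B | (E & C) = min(1, a+b) on (0.15, 0.00) = 0.15
  ~C = 1 − 0.34 = 0.66
  ~C | C = min(1, a+b) on (0.66, 0.34) = 1.00
  (B | (E & C)) & (~C | C) = max(0, a+b−1) on (0.15, 1.00) = 0.15
  → value = 0.1500
Under algebraic product:
  E & C = a·b on (0.5400, 0.3400) = 0.1836
  B | (E & C) = a + b − a·b on (0.1500, 0.1836) = 0.3061
  ~C = 1 − 0.3400 = 0.6600
  ~C | C = a + b − a·b on (0.6600, 0.3400) = 0.7756
  (B | (E & C)) & (~C | C) = a·b on (0.3061, 0.7756) = 0.2374
  → value = 0.2374
|0.1500 − 0.2374| = 0.087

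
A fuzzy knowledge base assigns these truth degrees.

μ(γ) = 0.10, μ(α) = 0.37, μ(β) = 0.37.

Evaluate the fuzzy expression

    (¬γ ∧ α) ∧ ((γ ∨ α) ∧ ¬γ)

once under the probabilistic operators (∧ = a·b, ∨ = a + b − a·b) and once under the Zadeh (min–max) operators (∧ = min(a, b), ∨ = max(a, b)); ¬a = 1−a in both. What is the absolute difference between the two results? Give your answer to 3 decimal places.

0.240

Under probabilistic:
  ¬γ = 1 − 0.1000 = 0.9000
  ¬γ ∧ α = a·b on (0.9000, 0.3700) = 0.3330
  γ ∨ α = a + b − a·b on (0.1000, 0.3700) = 0.4330
  ¬γ = 1 − 0.1000 = 0.9000
  (γ ∨ α) ∧ ¬γ = a·b on (0.4330, 0.9000) = 0.3897
  (¬γ ∧ α) ∧ ((γ ∨ α) ∧ ¬γ) = a·b on (0.3330, 0.3897) = 0.1298
  → value = 0.1298
Under Zadeh (min–max):
  ¬γ = 1 − 0.10 = 0.90
  ¬γ ∧ α = min(a, b) on (0.90, 0.37) = 0.37
  γ ∨ α = max(a, b) on (0.10, 0.37) = 0.37
  ¬γ = 1 − 0.10 = 0.90
  (γ ∨ α) ∧ ¬γ = min(a, b) on (0.37, 0.90) = 0.37
  (¬γ ∧ α) ∧ ((γ ∨ α) ∧ ¬γ) = min(a, b) on (0.37, 0.37) = 0.37
  → value = 0.3700
|0.1298 − 0.3700| = 0.240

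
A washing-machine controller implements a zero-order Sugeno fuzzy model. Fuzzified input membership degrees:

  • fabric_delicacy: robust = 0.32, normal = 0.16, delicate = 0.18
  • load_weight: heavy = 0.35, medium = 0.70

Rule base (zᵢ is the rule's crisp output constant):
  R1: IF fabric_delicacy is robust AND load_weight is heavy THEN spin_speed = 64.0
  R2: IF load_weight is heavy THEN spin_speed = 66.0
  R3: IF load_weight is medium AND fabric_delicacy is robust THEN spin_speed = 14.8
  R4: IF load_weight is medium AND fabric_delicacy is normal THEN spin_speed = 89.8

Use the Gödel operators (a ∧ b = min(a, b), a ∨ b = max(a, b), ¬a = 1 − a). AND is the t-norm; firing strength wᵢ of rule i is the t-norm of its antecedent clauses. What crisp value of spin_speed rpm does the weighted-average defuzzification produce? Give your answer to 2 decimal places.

R1 (z=64.0): robust=0.32, heavy=0.35; AND[min(a, b)] → w = 0.32
R2 (z=66.0): heavy=0.35 → w = 0.35
R3 (z=14.8): medium=0.70, robust=0.32; AND[min(a, b)] → w = 0.32
R4 (z=89.8): medium=0.70, normal=0.16; AND[min(a, b)] → w = 0.16
Weighted average = (0.32·64.0 + 0.35·66.0 + 0.32·14.8 + 0.16·89.8) / (0.32 + 0.35 + 0.32 + 0.16)
  = 62.6840 / 1.1500 = 54.51

54.51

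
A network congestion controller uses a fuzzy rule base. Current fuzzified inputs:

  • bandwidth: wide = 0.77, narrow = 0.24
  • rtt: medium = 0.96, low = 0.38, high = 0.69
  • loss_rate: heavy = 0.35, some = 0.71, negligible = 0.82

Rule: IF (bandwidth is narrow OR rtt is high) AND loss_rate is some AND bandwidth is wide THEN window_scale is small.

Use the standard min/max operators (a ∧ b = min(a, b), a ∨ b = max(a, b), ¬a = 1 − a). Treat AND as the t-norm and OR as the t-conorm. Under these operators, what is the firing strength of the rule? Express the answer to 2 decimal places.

0.69

firing strength: (narrow=0.24 OR high=0.69) = 0.69; AND[min(a, b)] with some=0.71, wide=0.77 → w = 0.69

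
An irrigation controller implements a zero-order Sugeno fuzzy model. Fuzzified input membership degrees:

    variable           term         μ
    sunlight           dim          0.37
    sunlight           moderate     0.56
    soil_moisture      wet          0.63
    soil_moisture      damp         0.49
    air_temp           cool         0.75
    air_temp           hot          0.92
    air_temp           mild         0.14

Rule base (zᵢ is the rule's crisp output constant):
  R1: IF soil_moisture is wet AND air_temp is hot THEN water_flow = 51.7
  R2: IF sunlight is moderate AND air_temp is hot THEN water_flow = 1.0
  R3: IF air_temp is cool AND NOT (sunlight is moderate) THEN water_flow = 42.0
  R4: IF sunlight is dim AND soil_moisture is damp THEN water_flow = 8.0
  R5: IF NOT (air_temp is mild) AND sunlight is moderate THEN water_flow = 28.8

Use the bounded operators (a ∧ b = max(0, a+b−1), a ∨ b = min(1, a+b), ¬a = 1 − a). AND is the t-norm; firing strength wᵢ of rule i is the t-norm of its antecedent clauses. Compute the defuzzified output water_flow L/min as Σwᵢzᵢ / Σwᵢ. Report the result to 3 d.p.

29.873

R1 (z=51.7): wet=0.63, hot=0.92; AND[max(0, a+b−1)] → w = 0.55
R2 (z=1.0): moderate=0.56, hot=0.92; AND[max(0, a+b−1)] → w = 0.48
R3 (z=42.0): cool=0.75, ¬moderate=1−0.56=0.44; AND[max(0, a+b−1)] → w = 0.19
R4 (z=8.0): dim=0.37, damp=0.49; AND[max(0, a+b−1)] → w = 0.00
R5 (z=28.8): ¬mild=1−0.14=0.86, moderate=0.56; AND[max(0, a+b−1)] → w = 0.42
Weighted average = (0.55·51.7 + 0.48·1.0 + 0.19·42.0 + 0.00·8.0 + 0.42·28.8) / (0.55 + 0.48 + 0.19 + 0.00 + 0.42)
  = 48.9910 / 1.6400 = 29.873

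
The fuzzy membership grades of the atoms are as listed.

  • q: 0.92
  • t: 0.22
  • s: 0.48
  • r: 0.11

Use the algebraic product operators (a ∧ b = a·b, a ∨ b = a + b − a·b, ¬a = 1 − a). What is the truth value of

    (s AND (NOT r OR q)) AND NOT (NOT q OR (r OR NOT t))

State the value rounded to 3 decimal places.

NOT r = 1 − 0.1100 = 0.8900
NOT r OR q = a + b − a·b on (0.8900, 0.9200) = 0.9912
s AND (NOT r OR q) = a·b on (0.4800, 0.9912) = 0.4758
NOT q = 1 − 0.9200 = 0.0800
NOT t = 1 − 0.2200 = 0.7800
r OR NOT t = a + b − a·b on (0.1100, 0.7800) = 0.8042
NOT q OR (r OR NOT t) = a + b − a·b on (0.0800, 0.8042) = 0.8199
NOT (NOT q OR (r OR NOT t)) = 1 − 0.8199 = 0.1801
(s AND (NOT r OR q)) AND NOT (NOT q OR (r OR NOT t)) = a·b on (0.4758, 0.1801) = 0.0857

0.086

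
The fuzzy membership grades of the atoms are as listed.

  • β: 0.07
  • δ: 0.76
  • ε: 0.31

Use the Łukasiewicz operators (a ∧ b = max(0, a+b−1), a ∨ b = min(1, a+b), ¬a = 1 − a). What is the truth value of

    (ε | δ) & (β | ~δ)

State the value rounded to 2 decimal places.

0.31

ε | δ = min(1, a+b) on (0.31, 0.76) = 1.00
~δ = 1 − 0.76 = 0.24
β | ~δ = min(1, a+b) on (0.07, 0.24) = 0.31
(ε | δ) & (β | ~δ) = max(0, a+b−1) on (1.00, 0.31) = 0.31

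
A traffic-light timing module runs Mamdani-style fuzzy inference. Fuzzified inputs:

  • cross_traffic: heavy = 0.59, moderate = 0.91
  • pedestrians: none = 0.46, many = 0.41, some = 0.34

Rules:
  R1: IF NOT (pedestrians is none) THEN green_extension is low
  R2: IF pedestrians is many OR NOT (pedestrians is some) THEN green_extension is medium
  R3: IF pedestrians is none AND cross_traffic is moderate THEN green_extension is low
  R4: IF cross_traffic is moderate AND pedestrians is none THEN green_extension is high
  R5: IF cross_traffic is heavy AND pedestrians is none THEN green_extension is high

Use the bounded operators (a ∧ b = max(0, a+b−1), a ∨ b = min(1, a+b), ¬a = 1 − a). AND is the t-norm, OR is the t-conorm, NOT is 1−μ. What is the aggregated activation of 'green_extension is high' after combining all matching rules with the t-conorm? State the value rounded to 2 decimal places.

0.42

R1: ¬none=1−0.46=0.54 → w = 0.54
R2: many=0.41, ¬some=1−0.34=0.66; OR[min(1, a+b)] → w = 1.00
R3: none=0.46, moderate=0.91; AND[max(0, a+b−1)] → w = 0.37
R4: moderate=0.91, none=0.46; AND[max(0, a+b−1)] → w = 0.37
R5: heavy=0.59, none=0.46; AND[max(0, a+b−1)] → w = 0.05
Rules with consequent 'high': {R4, R5} → strengths 0.37, 0.05
Aggregate via t-conorm [min(1, a+b)]: 0.42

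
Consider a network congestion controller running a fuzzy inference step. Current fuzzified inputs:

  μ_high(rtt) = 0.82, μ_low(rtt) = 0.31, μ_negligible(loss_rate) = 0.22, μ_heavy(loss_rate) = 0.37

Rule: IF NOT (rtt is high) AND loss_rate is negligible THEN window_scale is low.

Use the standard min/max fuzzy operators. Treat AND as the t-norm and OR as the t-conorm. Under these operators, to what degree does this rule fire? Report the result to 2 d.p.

firing strength: ¬high=1−0.82=0.18, negligible=0.22; AND[min(a, b)] → w = 0.18

0.18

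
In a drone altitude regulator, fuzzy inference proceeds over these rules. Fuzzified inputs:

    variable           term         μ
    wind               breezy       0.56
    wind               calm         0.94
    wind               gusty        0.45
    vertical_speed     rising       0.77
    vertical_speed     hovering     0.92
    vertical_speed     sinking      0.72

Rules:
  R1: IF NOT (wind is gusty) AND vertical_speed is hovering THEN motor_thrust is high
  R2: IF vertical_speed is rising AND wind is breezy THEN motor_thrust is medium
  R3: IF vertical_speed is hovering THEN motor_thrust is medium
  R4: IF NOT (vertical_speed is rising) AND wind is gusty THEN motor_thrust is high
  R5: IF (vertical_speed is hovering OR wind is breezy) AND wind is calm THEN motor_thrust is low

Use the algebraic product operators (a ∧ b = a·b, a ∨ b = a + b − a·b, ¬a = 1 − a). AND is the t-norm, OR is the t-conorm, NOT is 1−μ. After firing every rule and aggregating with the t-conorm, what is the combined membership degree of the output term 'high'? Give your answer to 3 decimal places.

R1: ¬gusty=1−0.45=0.55, hovering=0.92; AND[a·b] → w = 0.5060
R2: rising=0.77, breezy=0.56; AND[a·b] → w = 0.4312
R3: hovering=0.92 → w = 0.9200
R4: ¬rising=1−0.77=0.23, gusty=0.45; AND[a·b] → w = 0.1035
R5: (hovering=0.92 OR breezy=0.56) = 0.9648; AND[a·b] with calm=0.94 → w = 0.9069
Rules with consequent 'high': {R1, R4} → strengths 0.5060, 0.1035
Aggregate via t-conorm [a + b − a·b]: 0.5571

0.557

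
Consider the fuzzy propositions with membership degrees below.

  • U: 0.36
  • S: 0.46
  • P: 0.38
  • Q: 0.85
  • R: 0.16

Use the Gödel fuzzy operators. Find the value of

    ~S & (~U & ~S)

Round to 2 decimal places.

~S = 1 − 0.46 = 0.54
~U = 1 − 0.36 = 0.64
~S = 1 − 0.46 = 0.54
~U & ~S = min(a, b) on (0.64, 0.54) = 0.54
~S & (~U & ~S) = min(a, b) on (0.54, 0.54) = 0.54

0.54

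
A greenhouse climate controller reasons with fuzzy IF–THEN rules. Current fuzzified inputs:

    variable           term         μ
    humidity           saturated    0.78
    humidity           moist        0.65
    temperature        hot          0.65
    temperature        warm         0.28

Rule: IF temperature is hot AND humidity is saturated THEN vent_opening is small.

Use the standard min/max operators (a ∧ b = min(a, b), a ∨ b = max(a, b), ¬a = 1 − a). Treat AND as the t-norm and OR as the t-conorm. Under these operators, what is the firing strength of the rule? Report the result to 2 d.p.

0.65

firing strength: hot=0.65, saturated=0.78; AND[min(a, b)] → w = 0.65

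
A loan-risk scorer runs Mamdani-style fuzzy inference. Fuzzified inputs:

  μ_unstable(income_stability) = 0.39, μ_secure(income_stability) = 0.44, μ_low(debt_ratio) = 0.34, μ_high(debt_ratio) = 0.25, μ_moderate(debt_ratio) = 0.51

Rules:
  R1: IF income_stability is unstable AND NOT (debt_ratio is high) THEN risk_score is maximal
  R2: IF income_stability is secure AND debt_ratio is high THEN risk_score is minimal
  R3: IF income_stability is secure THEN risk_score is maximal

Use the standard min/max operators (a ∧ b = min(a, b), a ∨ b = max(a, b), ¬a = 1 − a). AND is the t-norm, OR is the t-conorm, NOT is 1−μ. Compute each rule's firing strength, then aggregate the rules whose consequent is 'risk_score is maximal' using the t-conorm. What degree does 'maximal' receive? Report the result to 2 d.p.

R1: unstable=0.39, ¬high=1−0.25=0.75; AND[min(a, b)] → w = 0.39
R2: secure=0.44, high=0.25; AND[min(a, b)] → w = 0.25
R3: secure=0.44 → w = 0.44
Rules with consequent 'maximal': {R1, R3} → strengths 0.39, 0.44
Aggregate via t-conorm [max(a, b)]: 0.44

0.44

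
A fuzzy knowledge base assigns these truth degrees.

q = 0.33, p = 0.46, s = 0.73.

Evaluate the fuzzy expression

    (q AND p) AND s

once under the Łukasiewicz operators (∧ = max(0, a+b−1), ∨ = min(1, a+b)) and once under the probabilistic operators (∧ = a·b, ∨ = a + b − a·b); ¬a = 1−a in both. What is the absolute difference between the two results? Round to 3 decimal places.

Under Łukasiewicz:
  q AND p = max(0, a+b−1) on (0.33, 0.46) = 0.00
  (q AND p) AND s = max(0, a+b−1) on (0.00, 0.73) = 0.00
  → value = 0.0000
Under probabilistic:
  q AND p = a·b on (0.3300, 0.4600) = 0.1518
  (q AND p) AND s = a·b on (0.1518, 0.7300) = 0.1108
  → value = 0.1108
|0.0000 − 0.1108| = 0.111

0.111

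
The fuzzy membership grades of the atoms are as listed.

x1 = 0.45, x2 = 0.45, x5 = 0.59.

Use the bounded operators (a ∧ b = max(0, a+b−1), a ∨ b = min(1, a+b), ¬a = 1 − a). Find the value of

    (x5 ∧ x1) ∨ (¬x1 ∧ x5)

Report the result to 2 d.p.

0.18

x5 ∧ x1 = max(0, a+b−1) on (0.59, 0.45) = 0.04
¬x1 = 1 − 0.45 = 0.55
¬x1 ∧ x5 = max(0, a+b−1) on (0.55, 0.59) = 0.14
(x5 ∧ x1) ∨ (¬x1 ∧ x5) = min(1, a+b) on (0.04, 0.14) = 0.18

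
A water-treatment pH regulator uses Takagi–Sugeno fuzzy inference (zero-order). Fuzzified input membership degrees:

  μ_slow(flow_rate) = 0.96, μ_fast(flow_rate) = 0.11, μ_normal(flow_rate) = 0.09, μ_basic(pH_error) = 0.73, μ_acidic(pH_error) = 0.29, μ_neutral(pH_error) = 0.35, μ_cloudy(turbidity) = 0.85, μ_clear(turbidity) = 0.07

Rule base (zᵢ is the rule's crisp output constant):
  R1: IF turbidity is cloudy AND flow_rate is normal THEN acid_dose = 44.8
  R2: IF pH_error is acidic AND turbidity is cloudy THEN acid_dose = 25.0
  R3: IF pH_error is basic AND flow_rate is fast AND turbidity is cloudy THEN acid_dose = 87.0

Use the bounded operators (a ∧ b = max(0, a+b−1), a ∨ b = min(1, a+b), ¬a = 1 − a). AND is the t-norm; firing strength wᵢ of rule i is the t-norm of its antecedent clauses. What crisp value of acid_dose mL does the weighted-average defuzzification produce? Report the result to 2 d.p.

25.00

R1 (z=44.8): cloudy=0.85, normal=0.09; AND[max(0, a+b−1)] → w = 0.00
R2 (z=25.0): acidic=0.29, cloudy=0.85; AND[max(0, a+b−1)] → w = 0.14
R3 (z=87.0): basic=0.73, fast=0.11, cloudy=0.85; AND[max(0, a+b−1)] → w = 0.00
Weighted average = (0.00·44.8 + 0.14·25.0 + 0.00·87.0) / (0.00 + 0.14 + 0.00)
  = 3.5000 / 0.1400 = 25.00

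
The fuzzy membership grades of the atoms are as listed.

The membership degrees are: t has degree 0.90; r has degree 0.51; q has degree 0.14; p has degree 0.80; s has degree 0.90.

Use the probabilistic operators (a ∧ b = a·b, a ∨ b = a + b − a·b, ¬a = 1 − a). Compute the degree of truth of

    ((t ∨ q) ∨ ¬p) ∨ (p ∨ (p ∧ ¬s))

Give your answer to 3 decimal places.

0.987

t ∨ q = a + b − a·b on (0.9000, 0.1400) = 0.9140
¬p = 1 − 0.8000 = 0.2000
(t ∨ q) ∨ ¬p = a + b − a·b on (0.9140, 0.2000) = 0.9312
¬s = 1 − 0.9000 = 0.1000
p ∧ ¬s = a·b on (0.8000, 0.1000) = 0.0800
p ∨ (p ∧ ¬s) = a + b − a·b on (0.8000, 0.0800) = 0.8160
((t ∨ q) ∨ ¬p) ∨ (p ∨ (p ∧ ¬s)) = a + b − a·b on (0.9312, 0.8160) = 0.9873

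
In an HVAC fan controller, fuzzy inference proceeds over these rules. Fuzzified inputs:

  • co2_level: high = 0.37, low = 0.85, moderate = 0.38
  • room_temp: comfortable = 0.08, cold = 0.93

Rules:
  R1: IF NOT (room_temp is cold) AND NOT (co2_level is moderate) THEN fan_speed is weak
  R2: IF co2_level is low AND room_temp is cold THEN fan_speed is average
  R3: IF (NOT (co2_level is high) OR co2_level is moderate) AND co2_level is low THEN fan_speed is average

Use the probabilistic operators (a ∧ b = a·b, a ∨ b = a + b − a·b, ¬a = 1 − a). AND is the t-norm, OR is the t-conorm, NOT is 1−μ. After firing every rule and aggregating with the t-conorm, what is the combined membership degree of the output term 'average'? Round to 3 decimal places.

0.928

R1: ¬cold=1−0.93=0.07, ¬moderate=1−0.38=0.62; AND[a·b] → w = 0.0434
R2: low=0.85, cold=0.93; AND[a·b] → w = 0.7905
R3: (¬high=1−0.37=0.63 OR moderate=0.38) = 0.7706; AND[a·b] with low=0.85 → w = 0.6550
Rules with consequent 'average': {R2, R3} → strengths 0.7905, 0.6550
Aggregate via t-conorm [a + b − a·b]: 0.9277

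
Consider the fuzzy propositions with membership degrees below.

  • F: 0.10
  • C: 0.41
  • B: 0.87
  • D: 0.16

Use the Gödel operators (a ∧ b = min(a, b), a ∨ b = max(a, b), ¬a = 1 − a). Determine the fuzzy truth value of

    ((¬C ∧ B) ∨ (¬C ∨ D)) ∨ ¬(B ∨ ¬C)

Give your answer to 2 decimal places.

0.59

¬C = 1 − 0.41 = 0.59
¬C ∧ B = min(a, b) on (0.59, 0.87) = 0.59
¬C = 1 − 0.41 = 0.59
¬C ∨ D = max(a, b) on (0.59, 0.16) = 0.59
(¬C ∧ B) ∨ (¬C ∨ D) = max(a, b) on (0.59, 0.59) = 0.59
¬C = 1 − 0.41 = 0.59
B ∨ ¬C = max(a, b) on (0.87, 0.59) = 0.87
¬(B ∨ ¬C) = 1 − 0.87 = 0.13
((¬C ∧ B) ∨ (¬C ∨ D)) ∨ ¬(B ∨ ¬C) = max(a, b) on (0.59, 0.13) = 0.59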